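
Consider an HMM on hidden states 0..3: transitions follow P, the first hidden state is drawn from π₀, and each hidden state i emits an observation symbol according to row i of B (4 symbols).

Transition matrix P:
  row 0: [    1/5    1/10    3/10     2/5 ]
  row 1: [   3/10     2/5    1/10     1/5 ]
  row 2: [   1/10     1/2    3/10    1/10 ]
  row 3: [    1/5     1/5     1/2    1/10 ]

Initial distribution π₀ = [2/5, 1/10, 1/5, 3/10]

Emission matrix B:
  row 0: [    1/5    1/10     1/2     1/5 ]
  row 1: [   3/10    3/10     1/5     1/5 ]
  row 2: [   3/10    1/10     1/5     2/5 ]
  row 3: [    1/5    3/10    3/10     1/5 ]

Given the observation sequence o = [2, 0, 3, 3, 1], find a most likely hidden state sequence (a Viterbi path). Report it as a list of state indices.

t=0: δ = [2.000e-01, 2.000e-02, 4.000e-02, 9.000e-02]  (obs o_0=2)
t=1: δ = [8.000e-03, 6.000e-03, 1.800e-02, 1.600e-02]  ψ = [0, 0, 0, 0]  (obs o_1=0)
t=2: δ = [6.400e-04, 1.800e-03, 3.200e-03, 6.400e-04]  ψ = [3, 2, 3, 0]  (obs o_2=3)
t=3: δ = [1.080e-04, 3.200e-04, 3.840e-04, 7.200e-05]  ψ = [1, 2, 2, 1]  (obs o_3=3)
t=4: δ = [9.600e-06, 5.760e-05, 1.152e-05, 1.920e-05]  ψ = [1, 2, 2, 1]  (obs o_4=1)
backtrack: best end state = 1; path = [0, 3, 2, 2, 1]

path = [0, 3, 2, 2, 1]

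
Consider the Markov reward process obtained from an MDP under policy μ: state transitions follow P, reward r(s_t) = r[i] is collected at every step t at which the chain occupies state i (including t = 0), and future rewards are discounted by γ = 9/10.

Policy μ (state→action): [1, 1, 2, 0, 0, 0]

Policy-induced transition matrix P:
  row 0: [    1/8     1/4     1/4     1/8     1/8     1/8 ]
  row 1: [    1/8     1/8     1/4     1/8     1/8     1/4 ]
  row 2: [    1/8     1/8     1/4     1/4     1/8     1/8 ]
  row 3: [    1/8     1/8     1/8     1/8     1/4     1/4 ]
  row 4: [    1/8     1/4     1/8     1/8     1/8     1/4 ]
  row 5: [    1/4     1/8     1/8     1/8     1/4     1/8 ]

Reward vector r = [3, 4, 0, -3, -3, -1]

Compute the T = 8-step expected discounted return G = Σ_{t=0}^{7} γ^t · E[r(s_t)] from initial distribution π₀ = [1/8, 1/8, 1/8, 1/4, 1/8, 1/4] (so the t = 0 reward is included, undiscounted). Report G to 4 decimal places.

t=0: π = [0.1250, 0.1250, 0.1250, 0.2500, 0.1250, 0.2500], E[r] = -0.5000, γ^t·E[r] = -0.500000, running G = -0.500000
t=1: π = [0.1563, 0.1563, 0.1719, 0.1406, 0.1875, 0.1875], E[r] = -0.0781, γ^t·E[r] = -0.070313, running G = -0.570313
t=2: π = [0.1484, 0.1680, 0.1855, 0.1465, 0.1660, 0.1855], E[r] = -0.0059, γ^t·E[r] = -0.004746, running G = -0.575059
t=3: π = [0.1482, 0.1643, 0.1877, 0.1482, 0.1665, 0.1851], E[r] = -0.0273, γ^t·E[r] = -0.019934, running G = -0.594992
t=4: π = [0.1481, 0.1643, 0.1875, 0.1485, 0.1667, 0.1849], E[r] = -0.0285, γ^t·E[r] = -0.018701, running G = -0.613693
t=5: π = [0.1481, 0.1643, 0.1875, 0.1484, 0.1667, 0.1849], E[r] = -0.0285, γ^t·E[r] = -0.016851, running G = -0.630545
t=6: π = [0.1481, 0.1643, 0.1875, 0.1484, 0.1667, 0.1849], E[r] = -0.0285, γ^t·E[r] = -0.015158, running G = -0.645702
t=7: π = [0.1481, 0.1643, 0.1875, 0.1484, 0.1667, 0.1849], E[r] = -0.0285, γ^t·E[r] = -0.013637, running G = -0.659339

G = -0.6593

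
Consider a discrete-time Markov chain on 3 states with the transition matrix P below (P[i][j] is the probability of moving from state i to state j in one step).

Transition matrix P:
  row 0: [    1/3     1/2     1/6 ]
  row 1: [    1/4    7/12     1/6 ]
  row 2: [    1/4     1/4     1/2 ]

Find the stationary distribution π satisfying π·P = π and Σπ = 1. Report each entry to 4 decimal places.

Balance equations π_j = Σ_i π_i·P[i][j]:
  π_0 = 1/3·π_0 + 1/4·π_1 + 1/4·π_2
  π_1 = 1/2·π_0 + 7/12·π_1 + 1/4·π_2
  normalize: π_0 + π_1 + π_2 = 1
Solving the linear system gives exactly π = [3/11, 21/44, 1/4].

π = [0.2727, 0.4773, 0.2500]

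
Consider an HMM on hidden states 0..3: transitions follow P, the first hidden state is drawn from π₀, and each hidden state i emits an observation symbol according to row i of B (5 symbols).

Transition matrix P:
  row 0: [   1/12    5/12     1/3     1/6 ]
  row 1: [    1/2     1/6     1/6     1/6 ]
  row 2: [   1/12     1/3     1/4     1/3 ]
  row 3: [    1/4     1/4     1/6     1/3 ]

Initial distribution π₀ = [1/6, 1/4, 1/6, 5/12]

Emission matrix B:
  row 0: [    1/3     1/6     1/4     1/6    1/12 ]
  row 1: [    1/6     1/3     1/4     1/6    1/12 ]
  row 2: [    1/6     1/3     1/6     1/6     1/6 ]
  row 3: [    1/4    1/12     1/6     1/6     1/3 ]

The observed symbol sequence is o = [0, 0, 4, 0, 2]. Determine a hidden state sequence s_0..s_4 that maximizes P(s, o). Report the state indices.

path = [3, 3, 3, 0, 1]

t=0: δ = [5.556e-02, 4.167e-02, 2.778e-02, 1.042e-01]  (obs o_0=0)
t=1: δ = [8.681e-03, 4.340e-03, 3.086e-03, 8.681e-03]  ψ = [3, 3, 0, 3]  (obs o_1=0)
t=2: δ = [1.808e-04, 3.014e-04, 4.823e-04, 9.645e-04]  ψ = [1, 0, 0, 3]  (obs o_2=4)
t=3: δ = [8.038e-05, 4.019e-05, 2.679e-05, 8.038e-05]  ψ = [3, 3, 3, 3]  (obs o_3=0)
t=4: δ = [5.023e-06, 8.372e-06, 4.465e-06, 4.465e-06]  ψ = [1, 0, 0, 3]  (obs o_4=2)
backtrack: best end state = 1; path = [3, 3, 3, 0, 1]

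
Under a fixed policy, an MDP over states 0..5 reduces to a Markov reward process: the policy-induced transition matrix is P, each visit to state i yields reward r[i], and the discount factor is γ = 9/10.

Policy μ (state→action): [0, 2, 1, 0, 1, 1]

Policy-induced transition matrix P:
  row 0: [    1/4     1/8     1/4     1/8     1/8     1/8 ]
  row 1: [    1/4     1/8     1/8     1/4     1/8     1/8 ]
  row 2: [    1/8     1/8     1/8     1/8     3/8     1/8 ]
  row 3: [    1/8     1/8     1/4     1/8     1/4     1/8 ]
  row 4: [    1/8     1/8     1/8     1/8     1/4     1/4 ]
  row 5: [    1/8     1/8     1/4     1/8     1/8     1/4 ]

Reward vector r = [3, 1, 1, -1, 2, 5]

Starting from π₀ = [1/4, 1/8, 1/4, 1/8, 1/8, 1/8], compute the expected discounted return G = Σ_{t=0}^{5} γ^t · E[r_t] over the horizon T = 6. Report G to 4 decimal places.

t=0: π = [0.2500, 0.1250, 0.2500, 0.1250, 0.1250, 0.1250], E[r] = 1.8750, γ^t·E[r] = 1.875000, running G = 1.875000
t=1: π = [0.1719, 0.1250, 0.1875, 0.1406, 0.2188, 0.1563], E[r] = 1.9063, γ^t·E[r] = 1.715625, running G = 3.590625
t=2: π = [0.1621, 0.1250, 0.1836, 0.1406, 0.2168, 0.1719], E[r] = 1.9473, γ^t·E[r] = 1.577285, running G = 5.167910
t=3: π = [0.1609, 0.1250, 0.1843, 0.1406, 0.2156, 0.1736], E[r] = 1.9504, γ^t·E[r] = 1.421870, running G = 6.589781
t=4: π = [0.1607, 0.1250, 0.1844, 0.1406, 0.2156, 0.1736], E[r] = 1.9504, γ^t·E[r] = 1.279663, running G = 7.869444
t=5: π = [0.1607, 0.1250, 0.1844, 0.1406, 0.2156, 0.1737], E[r] = 1.9504, γ^t·E[r] = 1.151713, running G = 9.021157

G = 9.0212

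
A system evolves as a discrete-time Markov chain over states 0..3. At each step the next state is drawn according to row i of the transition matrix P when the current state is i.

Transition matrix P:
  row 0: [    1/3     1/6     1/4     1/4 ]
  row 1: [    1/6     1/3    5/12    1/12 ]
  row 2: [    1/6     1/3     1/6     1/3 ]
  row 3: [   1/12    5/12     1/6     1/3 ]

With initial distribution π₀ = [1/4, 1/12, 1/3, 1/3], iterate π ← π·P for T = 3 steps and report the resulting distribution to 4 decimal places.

π = [0.1755, 0.3245, 0.2629, 0.2371]

t=0: π = [0.2500, 0.0833, 0.3333, 0.3333]
t=1: π = [0.1806, 0.3194, 0.2083, 0.2917]
t=2: π = [0.1725, 0.3275, 0.2616, 0.2384]
t=3: π = [0.1755, 0.3245, 0.2629, 0.2371]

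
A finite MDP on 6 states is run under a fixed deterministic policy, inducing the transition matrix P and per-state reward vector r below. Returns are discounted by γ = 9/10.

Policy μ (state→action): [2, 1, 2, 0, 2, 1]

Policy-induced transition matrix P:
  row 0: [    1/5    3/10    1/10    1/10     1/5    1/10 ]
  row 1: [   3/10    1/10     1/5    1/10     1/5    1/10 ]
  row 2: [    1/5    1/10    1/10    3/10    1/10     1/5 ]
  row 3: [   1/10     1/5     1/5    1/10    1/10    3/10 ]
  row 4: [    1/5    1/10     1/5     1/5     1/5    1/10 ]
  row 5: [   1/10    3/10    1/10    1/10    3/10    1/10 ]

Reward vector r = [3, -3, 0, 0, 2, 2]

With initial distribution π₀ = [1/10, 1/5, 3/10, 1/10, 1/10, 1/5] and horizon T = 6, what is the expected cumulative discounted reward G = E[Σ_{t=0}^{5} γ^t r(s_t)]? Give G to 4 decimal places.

G = 2.8314

t=0: π = [0.1000, 0.2000, 0.3000, 0.1000, 0.1000, 0.2000], E[r] = 0.3000, γ^t·E[r] = 0.300000, running G = 0.300000
t=1: π = [0.1900, 0.1700, 0.1400, 0.1700, 0.1800, 0.1500], E[r] = 0.7200, γ^t·E[r] = 0.648000, running G = 0.948000
t=2: π = [0.1850, 0.1850, 0.1520, 0.1460, 0.1840, 0.1480], E[r] = 0.6640, γ^t·E[r] = 0.537840, running G = 1.485840
t=3: π = [0.1891, 0.1812, 0.1515, 0.1488, 0.1850, 0.1444], E[r] = 0.6825, γ^t·E[r] = 0.497543, running G = 1.983383
t=4: π = [0.1888, 0.1816, 0.1515, 0.1488, 0.1844, 0.1449], E[r] = 0.6803, γ^t·E[r] = 0.446345, running G = 2.429727
t=5: π = [0.1888, 0.1816, 0.1515, 0.1487, 0.1845, 0.1449], E[r] = 0.6802, γ^t·E[r] = 0.401673, running G = 2.831400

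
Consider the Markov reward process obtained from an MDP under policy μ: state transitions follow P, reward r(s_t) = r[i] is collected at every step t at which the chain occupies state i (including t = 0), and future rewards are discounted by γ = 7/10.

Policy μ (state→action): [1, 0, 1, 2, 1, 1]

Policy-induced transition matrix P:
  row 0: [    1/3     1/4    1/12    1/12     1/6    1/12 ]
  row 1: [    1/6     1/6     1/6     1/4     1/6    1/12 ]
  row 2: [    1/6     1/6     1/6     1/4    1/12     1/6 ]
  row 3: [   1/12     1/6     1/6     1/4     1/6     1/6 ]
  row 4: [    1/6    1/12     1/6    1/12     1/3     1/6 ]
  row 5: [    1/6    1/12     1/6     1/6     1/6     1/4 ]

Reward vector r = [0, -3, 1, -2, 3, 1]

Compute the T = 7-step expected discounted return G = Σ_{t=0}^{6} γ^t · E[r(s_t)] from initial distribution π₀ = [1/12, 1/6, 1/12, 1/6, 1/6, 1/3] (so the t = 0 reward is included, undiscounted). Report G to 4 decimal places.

G = 0.2478

t=0: π = [0.0833, 0.1667, 0.0833, 0.1667, 0.1667, 0.3333], E[r] = 0.0833, γ^t·E[r] = 0.083333, running G = 0.083333
t=1: π = [0.1667, 0.1319, 0.1597, 0.1806, 0.1875, 0.1736], E[r] = 0.1389, γ^t·E[r] = 0.097222, running G = 0.180556
t=2: π = [0.1794, 0.1505, 0.1528, 0.1765, 0.1846, 0.1563], E[r] = 0.0584, γ^t·E[r] = 0.028640, running G = 0.209196
t=3: π = [0.1819, 0.1532, 0.1517, 0.1763, 0.1847, 0.1522], E[r] = 0.0458, γ^t·E[r] = 0.015698, running G = 0.224893
t=4: π = [0.1823, 0.1537, 0.1515, 0.1762, 0.1848, 0.1514], E[r] = 0.0437, γ^t·E[r] = 0.010487, running G = 0.235380
t=5: π = [0.1824, 0.1538, 0.1515, 0.1762, 0.1848, 0.1513], E[r] = 0.0434, γ^t·E[r] = 0.007290, running G = 0.242670
t=6: π = [0.1824, 0.1539, 0.1515, 0.1762, 0.1849, 0.1513], E[r] = 0.0433, γ^t·E[r] = 0.005098, running G = 0.247768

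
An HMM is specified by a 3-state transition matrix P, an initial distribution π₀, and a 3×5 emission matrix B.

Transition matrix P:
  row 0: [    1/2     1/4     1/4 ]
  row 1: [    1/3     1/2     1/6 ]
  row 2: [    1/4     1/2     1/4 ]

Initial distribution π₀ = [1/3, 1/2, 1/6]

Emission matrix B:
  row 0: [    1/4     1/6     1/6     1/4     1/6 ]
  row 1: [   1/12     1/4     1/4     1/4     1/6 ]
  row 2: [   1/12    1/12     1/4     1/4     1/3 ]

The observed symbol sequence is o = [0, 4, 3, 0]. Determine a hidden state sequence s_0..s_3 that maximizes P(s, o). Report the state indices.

path = [0, 0, 0, 0]

t=0: δ = [8.333e-02, 4.167e-02, 1.389e-02]  (obs o_0=0)
t=1: δ = [6.944e-03, 3.472e-03, 6.944e-03]  ψ = [0, 0, 0]  (obs o_1=4)
t=2: δ = [8.681e-04, 8.681e-04, 4.340e-04]  ψ = [0, 2, 0]  (obs o_2=3)
t=3: δ = [1.085e-04, 3.617e-05, 1.808e-05]  ψ = [0, 1, 0]  (obs o_3=0)
backtrack: best end state = 0; path = [0, 0, 0, 0]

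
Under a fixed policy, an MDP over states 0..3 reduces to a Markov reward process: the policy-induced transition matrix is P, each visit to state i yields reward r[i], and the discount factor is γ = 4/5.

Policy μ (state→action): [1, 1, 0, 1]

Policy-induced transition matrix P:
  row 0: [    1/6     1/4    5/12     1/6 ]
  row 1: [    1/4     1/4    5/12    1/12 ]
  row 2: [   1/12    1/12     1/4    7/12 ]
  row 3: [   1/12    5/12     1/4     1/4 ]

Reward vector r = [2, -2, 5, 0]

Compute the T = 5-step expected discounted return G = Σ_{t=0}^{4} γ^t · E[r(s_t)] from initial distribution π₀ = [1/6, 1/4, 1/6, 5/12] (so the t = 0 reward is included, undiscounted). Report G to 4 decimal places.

t=0: π = [0.1667, 0.2500, 0.1667, 0.4167], E[r] = 0.6667, γ^t·E[r] = 0.666667, running G = 0.666667
t=1: π = [0.1389, 0.2917, 0.3194, 0.2500], E[r] = 1.2917, γ^t·E[r] = 1.033333, running G = 1.700000
t=2: π = [0.1435, 0.2384, 0.3218, 0.2963], E[r] = 1.4190, γ^t·E[r] = 0.908148, running G = 2.608148
t=3: π = [0.1350, 0.2458, 0.3137, 0.3056], E[r] = 1.3468, γ^t·E[r] = 0.689580, running G = 3.297728
t=4: π = [0.1355, 0.2486, 0.3135, 0.3023], E[r] = 1.3411, γ^t·E[r] = 0.549320, running G = 3.847049

G = 3.8470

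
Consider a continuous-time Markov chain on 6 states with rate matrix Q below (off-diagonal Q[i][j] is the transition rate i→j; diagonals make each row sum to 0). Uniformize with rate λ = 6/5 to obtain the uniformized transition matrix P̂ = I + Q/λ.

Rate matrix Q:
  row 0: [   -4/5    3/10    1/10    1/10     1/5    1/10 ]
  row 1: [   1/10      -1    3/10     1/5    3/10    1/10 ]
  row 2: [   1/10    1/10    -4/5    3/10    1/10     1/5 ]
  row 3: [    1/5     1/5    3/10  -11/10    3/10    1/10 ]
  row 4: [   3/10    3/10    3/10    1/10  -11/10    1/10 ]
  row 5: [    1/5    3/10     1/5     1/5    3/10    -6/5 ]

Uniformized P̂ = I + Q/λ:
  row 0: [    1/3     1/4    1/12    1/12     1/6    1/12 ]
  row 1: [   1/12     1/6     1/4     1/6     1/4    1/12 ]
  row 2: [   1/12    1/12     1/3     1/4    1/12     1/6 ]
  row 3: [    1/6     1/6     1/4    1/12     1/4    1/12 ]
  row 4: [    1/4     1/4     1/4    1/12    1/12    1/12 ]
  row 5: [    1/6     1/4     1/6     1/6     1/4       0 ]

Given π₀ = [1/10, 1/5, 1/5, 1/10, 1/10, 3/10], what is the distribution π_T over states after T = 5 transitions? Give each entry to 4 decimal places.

π = [0.1752, 0.1839, 0.2323, 0.1453, 0.1686, 0.0948]

t=0: π = [0.1000, 0.2000, 0.2000, 0.1000, 0.1000, 0.3000]
t=1: π = [0.1583, 0.1917, 0.2250, 0.1583, 0.1917, 0.0750]
t=2: π = [0.1743, 0.1833, 0.2361, 0.1431, 0.1674, 0.0958]
t=3: π = [0.1747, 0.1834, 0.2326, 0.1459, 0.1682, 0.0950]
t=4: π = [0.1751, 0.1838, 0.2323, 0.1453, 0.1686, 0.0948]
t=5: π = [0.1752, 0.1839, 0.2323, 0.1453, 0.1686, 0.0948]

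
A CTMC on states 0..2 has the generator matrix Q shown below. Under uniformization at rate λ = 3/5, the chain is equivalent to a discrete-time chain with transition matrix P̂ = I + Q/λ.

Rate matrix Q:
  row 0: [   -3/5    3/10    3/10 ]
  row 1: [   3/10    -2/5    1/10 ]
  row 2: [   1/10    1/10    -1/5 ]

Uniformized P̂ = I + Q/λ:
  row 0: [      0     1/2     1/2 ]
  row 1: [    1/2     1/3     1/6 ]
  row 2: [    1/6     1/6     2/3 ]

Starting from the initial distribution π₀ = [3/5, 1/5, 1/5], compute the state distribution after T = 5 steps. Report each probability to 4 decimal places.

π = [0.2240, 0.2924, 0.4835]

t=0: π = [0.6000, 0.2000, 0.2000]
t=1: π = [0.1333, 0.4000, 0.4667]
t=2: π = [0.2778, 0.2778, 0.4444]
t=3: π = [0.2130, 0.3056, 0.4815]
t=4: π = [0.2330, 0.2886, 0.4784]
t=5: π = [0.2240, 0.2924, 0.4835]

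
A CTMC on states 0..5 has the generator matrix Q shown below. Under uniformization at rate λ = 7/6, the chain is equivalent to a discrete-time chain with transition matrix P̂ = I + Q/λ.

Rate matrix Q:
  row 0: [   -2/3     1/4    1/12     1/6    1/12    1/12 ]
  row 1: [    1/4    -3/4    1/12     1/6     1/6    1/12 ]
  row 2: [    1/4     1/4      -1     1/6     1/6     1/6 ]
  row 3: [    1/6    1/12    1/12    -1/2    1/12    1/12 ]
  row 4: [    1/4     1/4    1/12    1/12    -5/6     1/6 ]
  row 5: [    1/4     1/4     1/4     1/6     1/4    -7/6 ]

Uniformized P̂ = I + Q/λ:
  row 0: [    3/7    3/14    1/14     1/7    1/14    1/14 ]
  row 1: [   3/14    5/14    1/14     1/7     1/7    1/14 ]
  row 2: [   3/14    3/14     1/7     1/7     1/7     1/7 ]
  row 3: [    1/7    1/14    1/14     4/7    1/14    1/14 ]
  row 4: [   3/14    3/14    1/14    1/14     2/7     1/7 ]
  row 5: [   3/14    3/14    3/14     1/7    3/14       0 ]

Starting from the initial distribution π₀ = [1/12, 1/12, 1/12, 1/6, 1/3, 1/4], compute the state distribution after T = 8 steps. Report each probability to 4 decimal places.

π = [0.2516, 0.2112, 0.0895, 0.2332, 0.1331, 0.0815]

t=0: π = [0.0833, 0.0833, 0.0833, 0.1667, 0.3333, 0.2500]
t=1: π = [0.2202, 0.2024, 0.1131, 0.1905, 0.1905, 0.0833]
t=2: π = [0.2479, 0.2160, 0.0914, 0.2109, 0.1467, 0.0872]
t=3: π = [0.2523, 0.2150, 0.0904, 0.2228, 0.1373, 0.0822]
t=4: π = [0.2524, 0.2132, 0.0896, 0.2285, 0.1344, 0.0818]
t=5: π = [0.2521, 0.2121, 0.0895, 0.2312, 0.1335, 0.0816]
t=6: π = [0.2518, 0.2116, 0.0895, 0.2324, 0.1332, 0.0815]
t=7: π = [0.2516, 0.2113, 0.0895, 0.2329, 0.1331, 0.0815]
t=8: π = [0.2516, 0.2112, 0.0895, 0.2332, 0.1331, 0.0815]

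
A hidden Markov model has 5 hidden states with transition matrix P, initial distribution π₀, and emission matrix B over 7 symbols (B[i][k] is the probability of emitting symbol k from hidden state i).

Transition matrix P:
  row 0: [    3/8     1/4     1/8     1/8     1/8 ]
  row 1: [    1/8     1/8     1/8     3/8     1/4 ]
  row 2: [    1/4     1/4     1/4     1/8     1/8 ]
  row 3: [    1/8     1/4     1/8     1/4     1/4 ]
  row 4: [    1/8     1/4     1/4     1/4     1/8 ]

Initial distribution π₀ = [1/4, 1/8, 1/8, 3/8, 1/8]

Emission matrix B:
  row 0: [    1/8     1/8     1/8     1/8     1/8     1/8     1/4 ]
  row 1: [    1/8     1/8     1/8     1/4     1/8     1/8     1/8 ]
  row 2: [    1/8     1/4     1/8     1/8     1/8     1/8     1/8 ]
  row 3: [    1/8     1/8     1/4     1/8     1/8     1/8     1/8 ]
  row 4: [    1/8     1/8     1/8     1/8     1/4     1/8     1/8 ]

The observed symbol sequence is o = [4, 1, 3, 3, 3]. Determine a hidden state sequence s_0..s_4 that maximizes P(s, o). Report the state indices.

path = [4, 2, 1, 3, 1]

t=0: δ = [3.125e-02, 1.562e-02, 1.562e-02, 4.688e-02, 3.125e-02]  (obs o_0=4)
t=1: δ = [1.465e-03, 1.465e-03, 1.953e-03, 1.465e-03, 1.465e-03]  ψ = [0, 3, 4, 3, 3]  (obs o_1=1)
t=2: δ = [6.866e-05, 1.221e-04, 6.104e-05, 6.866e-05, 4.578e-05]  ψ = [0, 2, 2, 1, 1]  (obs o_2=3)
t=3: δ = [3.219e-06, 4.292e-06, 1.907e-06, 5.722e-06, 3.815e-06]  ψ = [0, 0, 1, 1, 1]  (obs o_3=3)
t=4: δ = [1.509e-07, 3.576e-07, 1.192e-07, 2.012e-07, 1.788e-07]  ψ = [0, 3, 4, 1, 3]  (obs o_4=3)
backtrack: best end state = 1; path = [4, 2, 1, 3, 1]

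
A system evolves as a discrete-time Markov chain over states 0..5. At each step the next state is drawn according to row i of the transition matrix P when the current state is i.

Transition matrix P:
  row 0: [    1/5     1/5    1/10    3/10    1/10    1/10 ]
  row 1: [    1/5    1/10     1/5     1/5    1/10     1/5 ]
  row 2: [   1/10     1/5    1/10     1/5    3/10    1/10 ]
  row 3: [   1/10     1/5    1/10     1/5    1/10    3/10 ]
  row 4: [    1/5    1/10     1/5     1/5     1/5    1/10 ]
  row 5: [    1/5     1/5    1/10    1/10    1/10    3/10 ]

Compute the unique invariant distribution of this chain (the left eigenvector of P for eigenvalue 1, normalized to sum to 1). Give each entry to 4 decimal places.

Balance equations π_j = Σ_i π_i·P[i][j]:
  π_0 = 1/5·π_0 + 1/5·π_1 + 1/10·π_2 + 1/10·π_3 + 1/5·π_4 + 1/5·π_5
  π_1 = 1/5·π_0 + 1/10·π_1 + 1/5·π_2 + 1/5·π_3 + 1/10·π_4 + 1/5·π_5
  π_2 = 1/10·π_0 + 1/5·π_1 + 1/10·π_2 + 1/10·π_3 + 1/5·π_4 + 1/10·π_5
  π_3 = 3/10·π_0 + 1/5·π_1 + 1/5·π_2 + 1/5·π_3 + 1/5·π_4 + 1/10·π_5
  π_4 = 1/10·π_0 + 1/10·π_1 + 3/10·π_2 + 1/10·π_3 + 1/5·π_4 + 1/10·π_5
  normalize: π_0 + π_1 + π_2 + π_3 + π_4 + π_5 = 1
Solving the linear system gives exactly π = [373/2231, 82/485, 127/970, 4399/22310, 68/485, 436/2231].

π = [0.1672, 0.1691, 0.1309, 0.1972, 0.1402, 0.1954]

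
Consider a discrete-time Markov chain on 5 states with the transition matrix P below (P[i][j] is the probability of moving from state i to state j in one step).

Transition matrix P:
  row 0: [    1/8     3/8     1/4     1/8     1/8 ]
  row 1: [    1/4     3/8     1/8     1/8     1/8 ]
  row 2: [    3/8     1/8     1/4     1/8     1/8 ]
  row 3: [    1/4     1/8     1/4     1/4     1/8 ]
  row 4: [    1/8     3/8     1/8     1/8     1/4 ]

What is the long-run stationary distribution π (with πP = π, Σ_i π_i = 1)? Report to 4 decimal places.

π = [0.2281, 0.2903, 0.1959, 0.1429, 0.1429]

Balance equations π_j = Σ_i π_i·P[i][j]:
  π_0 = 1/8·π_0 + 1/4·π_1 + 3/8·π_2 + 1/4·π_3 + 1/8·π_4
  π_1 = 3/8·π_0 + 3/8·π_1 + 1/8·π_2 + 1/8·π_3 + 3/8·π_4
  π_2 = 1/4·π_0 + 1/8·π_1 + 1/4·π_2 + 1/4·π_3 + 1/8·π_4
  π_3 = 1/8·π_0 + 1/8·π_1 + 1/8·π_2 + 1/4·π_3 + 1/8·π_4
  normalize: π_0 + π_1 + π_2 + π_3 + π_4 = 1
Solving the linear system gives exactly π = [99/434, 9/31, 85/434, 1/7, 1/7].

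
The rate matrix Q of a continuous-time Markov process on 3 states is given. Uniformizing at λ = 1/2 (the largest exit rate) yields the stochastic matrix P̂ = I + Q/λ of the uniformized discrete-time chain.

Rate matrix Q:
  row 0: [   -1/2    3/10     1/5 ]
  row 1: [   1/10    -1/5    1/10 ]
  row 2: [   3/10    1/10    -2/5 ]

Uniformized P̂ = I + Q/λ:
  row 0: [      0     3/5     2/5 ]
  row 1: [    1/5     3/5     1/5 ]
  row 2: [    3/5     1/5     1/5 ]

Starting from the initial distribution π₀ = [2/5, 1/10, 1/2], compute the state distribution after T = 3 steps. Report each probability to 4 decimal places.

t=0: π = [0.4000, 0.1000, 0.5000]
t=1: π = [0.3200, 0.4000, 0.2800]
t=2: π = [0.2480, 0.4880, 0.2640]
t=3: π = [0.2560, 0.4944, 0.2496]

π = [0.2560, 0.4944, 0.2496]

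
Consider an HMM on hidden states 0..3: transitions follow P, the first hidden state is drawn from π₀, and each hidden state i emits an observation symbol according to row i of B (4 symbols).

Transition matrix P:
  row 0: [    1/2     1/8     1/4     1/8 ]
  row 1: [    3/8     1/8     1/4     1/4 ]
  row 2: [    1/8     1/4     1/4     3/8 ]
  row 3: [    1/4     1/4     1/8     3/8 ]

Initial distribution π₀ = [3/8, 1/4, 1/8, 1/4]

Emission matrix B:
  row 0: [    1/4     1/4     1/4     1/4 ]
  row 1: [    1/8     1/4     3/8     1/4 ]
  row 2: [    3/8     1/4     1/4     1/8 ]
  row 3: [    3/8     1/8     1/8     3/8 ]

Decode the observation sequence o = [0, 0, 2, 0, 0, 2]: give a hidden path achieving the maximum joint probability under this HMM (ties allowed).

path = [0, 0, 0, 0, 0, 0]

t=0: δ = [9.375e-02, 3.125e-02, 4.688e-02, 9.375e-02]  (obs o_0=0)
t=1: δ = [1.172e-02, 2.930e-03, 8.789e-03, 1.318e-02]  ψ = [0, 3, 0, 3]  (obs o_1=0)
t=2: δ = [1.465e-03, 1.236e-03, 7.324e-04, 6.180e-04]  ψ = [0, 3, 0, 3]  (obs o_2=2)
t=3: δ = [1.831e-04, 2.289e-05, 1.373e-04, 1.159e-04]  ψ = [0, 0, 0, 1]  (obs o_3=0)
t=4: δ = [2.289e-05, 4.292e-06, 1.717e-05, 1.931e-05]  ψ = [0, 2, 0, 2]  (obs o_4=0)
t=5: δ = [2.861e-06, 1.810e-06, 1.431e-06, 9.052e-07]  ψ = [0, 3, 0, 3]  (obs o_5=2)
backtrack: best end state = 0; path = [0, 0, 0, 0, 0, 0]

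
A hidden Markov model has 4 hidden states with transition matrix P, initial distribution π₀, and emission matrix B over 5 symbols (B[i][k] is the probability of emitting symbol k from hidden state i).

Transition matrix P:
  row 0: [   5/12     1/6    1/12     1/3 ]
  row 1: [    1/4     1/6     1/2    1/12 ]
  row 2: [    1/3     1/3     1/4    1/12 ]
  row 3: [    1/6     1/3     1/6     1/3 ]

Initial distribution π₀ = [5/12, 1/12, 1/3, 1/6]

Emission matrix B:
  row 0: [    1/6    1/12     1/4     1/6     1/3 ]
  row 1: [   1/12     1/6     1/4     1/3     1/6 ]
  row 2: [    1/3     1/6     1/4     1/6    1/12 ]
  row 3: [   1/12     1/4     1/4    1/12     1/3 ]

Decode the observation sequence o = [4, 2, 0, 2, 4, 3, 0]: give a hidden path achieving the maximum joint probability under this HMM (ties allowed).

t=0: δ = [1.389e-01, 1.389e-02, 2.778e-02, 5.556e-02]  (obs o_0=4)
t=1: δ = [1.447e-02, 5.787e-03, 2.894e-03, 1.157e-02]  ψ = [0, 0, 0, 0]  (obs o_1=2)
t=2: δ = [1.005e-03, 3.215e-04, 9.645e-04, 4.019e-04]  ψ = [0, 3, 1, 0]  (obs o_2=0)
t=3: δ = [1.047e-04, 8.038e-05, 6.028e-05, 8.372e-05]  ψ = [0, 2, 2, 0]  (obs o_3=2)
t=4: δ = [1.454e-05, 4.651e-06, 3.349e-06, 1.163e-05]  ψ = [0, 3, 1, 0]  (obs o_4=4)
t=5: δ = [1.009e-06, 1.292e-06, 3.876e-07, 4.038e-07]  ψ = [0, 3, 1, 0]  (obs o_5=3)
t=6: δ = [7.010e-08, 1.795e-08, 2.153e-07, 2.804e-08]  ψ = [0, 1, 1, 0]  (obs o_6=0)
backtrack: best end state = 2; path = [0, 0, 0, 0, 3, 1, 2]

path = [0, 0, 0, 0, 3, 1, 2]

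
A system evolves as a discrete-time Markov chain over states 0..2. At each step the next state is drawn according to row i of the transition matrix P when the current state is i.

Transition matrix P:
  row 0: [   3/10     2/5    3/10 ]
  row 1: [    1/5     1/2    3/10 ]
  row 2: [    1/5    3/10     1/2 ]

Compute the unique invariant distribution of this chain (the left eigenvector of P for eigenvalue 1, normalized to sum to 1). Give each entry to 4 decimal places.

Balance equations π_j = Σ_i π_i·P[i][j]:
  π_0 = 3/10·π_0 + 1/5·π_1 + 1/5·π_2
  π_1 = 2/5·π_0 + 1/2·π_1 + 3/10·π_2
  normalize: π_0 + π_1 + π_2 = 1
Solving the linear system gives exactly π = [2/9, 29/72, 3/8].

π = [0.2222, 0.4028, 0.3750]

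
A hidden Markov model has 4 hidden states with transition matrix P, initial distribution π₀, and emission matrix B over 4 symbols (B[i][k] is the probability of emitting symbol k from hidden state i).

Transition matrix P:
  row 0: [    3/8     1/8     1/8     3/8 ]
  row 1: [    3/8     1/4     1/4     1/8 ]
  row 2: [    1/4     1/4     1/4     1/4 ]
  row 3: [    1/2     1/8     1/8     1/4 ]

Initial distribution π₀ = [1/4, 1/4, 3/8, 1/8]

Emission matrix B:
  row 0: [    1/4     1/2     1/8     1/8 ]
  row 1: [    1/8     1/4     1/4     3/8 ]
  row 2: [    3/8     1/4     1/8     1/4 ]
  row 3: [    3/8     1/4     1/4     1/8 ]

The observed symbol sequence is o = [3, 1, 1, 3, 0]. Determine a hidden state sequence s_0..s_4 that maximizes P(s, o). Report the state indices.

t=0: δ = [3.125e-02, 9.375e-02, 9.375e-02, 1.562e-02]  (obs o_0=3)
t=1: δ = [1.758e-02, 5.859e-03, 5.859e-03, 5.859e-03]  ψ = [1, 1, 1, 2]  (obs o_1=1)
t=2: δ = [3.296e-03, 5.493e-04, 5.493e-04, 1.648e-03]  ψ = [0, 0, 0, 0]  (obs o_2=1)
t=3: δ = [1.545e-04, 1.545e-04, 1.030e-04, 1.545e-04]  ψ = [0, 0, 0, 0]  (obs o_3=3)
t=4: δ = [1.931e-05, 4.828e-06, 1.448e-05, 2.173e-05]  ψ = [3, 1, 1, 0]  (obs o_4=0)
backtrack: best end state = 3; path = [1, 0, 0, 0, 3]

path = [1, 0, 0, 0, 3]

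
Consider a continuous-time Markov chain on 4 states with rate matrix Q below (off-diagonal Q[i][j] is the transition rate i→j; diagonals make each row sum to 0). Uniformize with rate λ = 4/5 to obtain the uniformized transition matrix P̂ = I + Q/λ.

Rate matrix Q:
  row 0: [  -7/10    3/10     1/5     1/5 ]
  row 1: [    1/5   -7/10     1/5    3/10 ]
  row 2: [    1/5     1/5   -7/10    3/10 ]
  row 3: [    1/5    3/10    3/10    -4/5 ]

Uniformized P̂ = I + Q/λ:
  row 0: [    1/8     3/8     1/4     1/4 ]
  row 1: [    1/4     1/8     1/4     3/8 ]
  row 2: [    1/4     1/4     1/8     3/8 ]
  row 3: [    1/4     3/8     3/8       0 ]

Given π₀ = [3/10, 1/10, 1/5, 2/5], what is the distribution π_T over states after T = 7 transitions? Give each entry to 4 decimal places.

π = [0.2222, 0.2751, 0.2504, 0.2523]

t=0: π = [0.3000, 0.1000, 0.2000, 0.4000]
t=1: π = [0.2125, 0.3250, 0.2750, 0.1875]
t=2: π = [0.2234, 0.2594, 0.2391, 0.2781]
t=3: π = [0.2221, 0.2803, 0.2549, 0.2428]
t=4: π = [0.2222, 0.2731, 0.2485, 0.2562]
t=5: π = [0.2222, 0.2757, 0.2510, 0.2511]
t=6: π = [0.2222, 0.2747, 0.2500, 0.2530]
t=7: π = [0.2222, 0.2751, 0.2504, 0.2523]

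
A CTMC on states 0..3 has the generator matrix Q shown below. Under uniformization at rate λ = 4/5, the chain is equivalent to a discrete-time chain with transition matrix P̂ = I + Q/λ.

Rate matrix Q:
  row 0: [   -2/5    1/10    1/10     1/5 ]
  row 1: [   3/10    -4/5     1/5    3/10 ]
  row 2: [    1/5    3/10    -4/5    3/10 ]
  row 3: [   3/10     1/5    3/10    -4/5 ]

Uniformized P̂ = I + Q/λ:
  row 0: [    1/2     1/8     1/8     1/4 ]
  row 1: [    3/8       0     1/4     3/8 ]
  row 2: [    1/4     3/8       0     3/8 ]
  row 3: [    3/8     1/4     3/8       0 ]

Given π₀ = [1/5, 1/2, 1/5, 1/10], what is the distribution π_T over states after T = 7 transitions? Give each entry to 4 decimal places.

π = [0.4023, 0.1782, 0.1832, 0.2363]

t=0: π = [0.2000, 0.5000, 0.2000, 0.1000]
t=1: π = [0.3750, 0.1250, 0.1875, 0.3125]
t=2: π = [0.3984, 0.1953, 0.1953, 0.2109]
t=3: π = [0.4004, 0.1758, 0.1777, 0.2461]
t=4: π = [0.4028, 0.1782, 0.1863, 0.2327]
t=5: π = [0.4021, 0.1784, 0.1822, 0.2374]
t=6: π = [0.4025, 0.1779, 0.1839, 0.2357]
t=7: π = [0.4023, 0.1782, 0.1832, 0.2363]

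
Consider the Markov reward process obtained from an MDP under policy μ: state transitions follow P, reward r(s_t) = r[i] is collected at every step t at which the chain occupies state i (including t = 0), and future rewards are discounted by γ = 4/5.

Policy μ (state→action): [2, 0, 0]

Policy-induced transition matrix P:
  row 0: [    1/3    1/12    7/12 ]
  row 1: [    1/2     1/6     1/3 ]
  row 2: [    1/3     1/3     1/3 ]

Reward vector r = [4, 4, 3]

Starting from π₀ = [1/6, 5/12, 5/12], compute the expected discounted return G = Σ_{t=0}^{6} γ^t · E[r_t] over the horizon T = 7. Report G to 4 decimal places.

t=0: π = [0.1667, 0.4167, 0.4167], E[r] = 3.5833, γ^t·E[r] = 3.583333, running G = 3.583333
t=1: π = [0.4028, 0.2222, 0.3750], E[r] = 3.6250, γ^t·E[r] = 2.900000, running G = 6.483333
t=2: π = [0.3704, 0.1956, 0.4340], E[r] = 3.5660, γ^t·E[r] = 2.282222, running G = 8.765556
t=3: π = [0.3659, 0.2081, 0.4259], E[r] = 3.5741, γ^t·E[r] = 1.829926, running G = 10.595481
t=4: π = [0.3680, 0.2072, 0.4248], E[r] = 3.5752, γ^t·E[r] = 1.464395, running G = 12.059877
t=5: π = [0.3679, 0.2068, 0.4253], E[r] = 3.5747, γ^t·E[r] = 1.171345, running G = 13.231221
t=6: π = [0.3678, 0.2069, 0.4253], E[r] = 3.5747, γ^t·E[r] = 0.937087, running G = 14.168308

G = 14.1683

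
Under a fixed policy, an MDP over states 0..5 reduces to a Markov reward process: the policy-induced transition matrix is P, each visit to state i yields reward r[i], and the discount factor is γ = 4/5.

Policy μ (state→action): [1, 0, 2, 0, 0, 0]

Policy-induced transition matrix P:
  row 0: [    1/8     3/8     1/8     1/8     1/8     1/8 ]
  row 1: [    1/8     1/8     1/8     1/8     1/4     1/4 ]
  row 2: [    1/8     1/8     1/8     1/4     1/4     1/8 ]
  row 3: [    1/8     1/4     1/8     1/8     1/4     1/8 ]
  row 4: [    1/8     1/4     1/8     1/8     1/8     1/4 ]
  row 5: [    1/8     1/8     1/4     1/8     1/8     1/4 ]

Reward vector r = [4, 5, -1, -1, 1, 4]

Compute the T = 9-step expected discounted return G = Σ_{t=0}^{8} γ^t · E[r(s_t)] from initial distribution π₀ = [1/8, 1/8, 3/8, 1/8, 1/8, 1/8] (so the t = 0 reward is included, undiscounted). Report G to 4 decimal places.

t=0: π = [0.1250, 0.1250, 0.3750, 0.1250, 0.1250, 0.1250], E[r] = 1.2500, γ^t·E[r] = 1.250000, running G = 1.250000
t=1: π = [0.1250, 0.1875, 0.1406, 0.1719, 0.2031, 0.1719], E[r] = 2.0156, γ^t·E[r] = 1.612500, running G = 2.862500
t=2: π = [0.1250, 0.2031, 0.1465, 0.1426, 0.1875, 0.1953], E[r] = 2.1953, γ^t·E[r] = 1.405000, running G = 4.267500
t=3: π = [0.1250, 0.1975, 0.1494, 0.1433, 0.1865, 0.1982], E[r] = 2.1743, γ^t·E[r] = 1.113250, running G = 5.380750
t=4: π = [0.1250, 0.1975, 0.1498, 0.1437, 0.1863, 0.1978], E[r] = 2.1714, γ^t·E[r] = 0.889388, running G = 6.270138
t=5: π = [0.1250, 0.1975, 0.1497, 0.1437, 0.1864, 0.1977], E[r] = 2.1712, γ^t·E[r] = 0.711448, running G = 6.981585
t=6: π = [0.1250, 0.1975, 0.1497, 0.1437, 0.1864, 0.1977], E[r] = 2.1713, γ^t·E[r] = 0.569186, running G = 7.550771
t=7: π = [0.1250, 0.1975, 0.1497, 0.1437, 0.1864, 0.1977], E[r] = 2.1713, γ^t·E[r] = 0.455350, running G = 8.006122
t=8: π = [0.1250, 0.1975, 0.1497, 0.1437, 0.1864, 0.1977], E[r] = 2.1713, γ^t·E[r] = 0.364280, running G = 8.370402

G = 8.3704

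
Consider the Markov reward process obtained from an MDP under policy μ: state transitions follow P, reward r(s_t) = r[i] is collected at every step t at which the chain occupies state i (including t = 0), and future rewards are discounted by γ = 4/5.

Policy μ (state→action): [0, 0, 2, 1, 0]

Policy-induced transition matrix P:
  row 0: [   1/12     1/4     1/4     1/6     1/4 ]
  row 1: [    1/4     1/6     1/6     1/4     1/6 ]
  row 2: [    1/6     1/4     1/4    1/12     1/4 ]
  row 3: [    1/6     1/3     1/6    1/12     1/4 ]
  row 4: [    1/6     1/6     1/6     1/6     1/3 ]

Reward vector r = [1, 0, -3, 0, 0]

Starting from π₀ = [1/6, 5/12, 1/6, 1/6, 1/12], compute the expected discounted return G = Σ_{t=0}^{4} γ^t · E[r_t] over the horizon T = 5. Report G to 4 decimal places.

t=0: π = [0.1667, 0.4167, 0.1667, 0.1667, 0.0833], E[r] = -0.3333, γ^t·E[r] = -0.333333, running G = -0.333333
t=1: π = [0.1875, 0.2222, 0.1944, 0.1736, 0.2222], E[r] = -0.3958, γ^t·E[r] = -0.316667, running G = -0.650000
t=2: π = [0.1696, 0.2274, 0.1985, 0.1545, 0.2500], E[r] = -0.4259, γ^t·E[r] = -0.272593, running G = -0.922593
t=3: π = [0.1715, 0.2231, 0.1973, 0.1562, 0.2519], E[r] = -0.4205, γ^t·E[r] = -0.215309, running G = -1.137901
t=4: π = [0.1710, 0.2234, 0.1974, 0.1558, 0.2524], E[r] = -0.4212, γ^t·E[r] = -0.172540, running G = -1.310441

G = -1.3104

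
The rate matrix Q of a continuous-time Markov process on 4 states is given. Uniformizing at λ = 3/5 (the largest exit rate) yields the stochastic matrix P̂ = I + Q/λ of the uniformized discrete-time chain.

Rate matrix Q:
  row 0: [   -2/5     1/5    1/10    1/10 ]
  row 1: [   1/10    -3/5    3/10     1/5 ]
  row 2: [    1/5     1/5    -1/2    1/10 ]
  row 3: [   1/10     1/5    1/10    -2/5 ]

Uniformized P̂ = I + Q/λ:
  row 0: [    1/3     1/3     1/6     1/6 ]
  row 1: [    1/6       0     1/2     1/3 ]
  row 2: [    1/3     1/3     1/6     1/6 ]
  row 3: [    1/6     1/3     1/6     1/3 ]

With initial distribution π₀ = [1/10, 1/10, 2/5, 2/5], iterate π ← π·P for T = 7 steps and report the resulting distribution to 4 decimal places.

π = [0.2500, 0.2501, 0.2499, 0.2500]

t=0: π = [0.1000, 0.1000, 0.4000, 0.4000]
t=1: π = [0.2500, 0.3000, 0.2000, 0.2500]
t=2: π = [0.2417, 0.2333, 0.2667, 0.2583]
t=3: π = [0.2514, 0.2556, 0.2444, 0.2486]
t=4: π = [0.2493, 0.2481, 0.2519, 0.2507]
t=5: π = [0.2502, 0.2506, 0.2494, 0.2498]
t=6: π = [0.2499, 0.2498, 0.2502, 0.2501]
t=7: π = [0.2500, 0.2501, 0.2499, 0.2500]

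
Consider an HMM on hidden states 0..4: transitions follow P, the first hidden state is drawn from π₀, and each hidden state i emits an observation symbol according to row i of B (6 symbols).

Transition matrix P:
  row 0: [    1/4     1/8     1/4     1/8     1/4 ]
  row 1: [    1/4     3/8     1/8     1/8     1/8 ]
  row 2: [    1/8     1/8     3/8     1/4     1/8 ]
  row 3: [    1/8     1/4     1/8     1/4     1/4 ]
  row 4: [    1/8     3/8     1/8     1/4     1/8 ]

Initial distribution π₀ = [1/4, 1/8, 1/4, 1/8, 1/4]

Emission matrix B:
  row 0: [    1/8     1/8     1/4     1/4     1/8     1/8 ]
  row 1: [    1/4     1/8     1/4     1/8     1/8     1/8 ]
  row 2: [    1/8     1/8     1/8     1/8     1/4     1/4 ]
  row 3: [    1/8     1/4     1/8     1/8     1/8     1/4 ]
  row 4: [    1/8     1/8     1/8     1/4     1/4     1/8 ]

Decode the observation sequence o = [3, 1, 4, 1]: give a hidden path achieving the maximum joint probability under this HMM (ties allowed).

path = [4, 3, 4, 3]

t=0: δ = [6.250e-02, 1.562e-02, 3.125e-02, 1.562e-02, 6.250e-02]  (obs o_0=3)
t=1: δ = [1.953e-03, 2.930e-03, 1.953e-03, 3.906e-03, 1.953e-03]  ψ = [0, 4, 0, 4, 0]  (obs o_1=1)
t=2: δ = [9.155e-05, 1.373e-04, 1.831e-04, 1.221e-04, 2.441e-04]  ψ = [1, 1, 2, 3, 3]  (obs o_2=4)
t=3: δ = [4.292e-06, 1.144e-05, 8.583e-06, 1.526e-05, 3.815e-06]  ψ = [1, 4, 2, 4, 3]  (obs o_3=1)
backtrack: best end state = 3; path = [4, 3, 4, 3]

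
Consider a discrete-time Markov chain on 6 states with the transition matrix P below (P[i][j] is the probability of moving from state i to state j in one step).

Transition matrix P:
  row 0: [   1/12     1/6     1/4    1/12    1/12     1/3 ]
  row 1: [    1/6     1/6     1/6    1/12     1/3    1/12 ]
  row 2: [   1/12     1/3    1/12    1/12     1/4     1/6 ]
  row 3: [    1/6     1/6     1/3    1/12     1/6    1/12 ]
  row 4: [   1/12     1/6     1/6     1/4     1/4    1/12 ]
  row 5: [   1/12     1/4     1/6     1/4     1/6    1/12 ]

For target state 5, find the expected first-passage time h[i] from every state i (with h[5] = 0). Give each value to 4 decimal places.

First-step conditioning: h[5] = 0; for i ≠ 5, h[i] = 1 + Σ_k P[i][k]·h[k].
  h[0] = 1 + 1/12·h[0] + 1/6·h[1] + 1/4·h[2] + 1/12·h[3] + 1/12·h[4]
  h[1] = 1 + 1/6·h[0] + 1/6·h[1] + 1/6·h[2] + 1/12·h[3] + 1/3·h[4]
  h[2] = 1 + 1/12·h[0] + 1/3·h[1] + 1/12·h[2] + 1/12·h[3] + 1/4·h[4]
  h[3] = 1 + 1/6·h[0] + 1/6·h[1] + 1/3·h[2] + 1/12·h[3] + 1/6·h[4]
  h[4] = 1 + 1/12·h[0] + 1/6·h[1] + 1/6·h[2] + 1/4·h[3] + 1/4·h[4]
Solving the 5×5 linear system over states ≠ 5 gives exactly h = [4072/689, 5352/689, 5032/689, 5284/689, 5440/689, 0] (h[5] = 0 is the target).

h = [5.9100, 7.7678, 7.3033, 7.6691, 7.8955, 0.0000]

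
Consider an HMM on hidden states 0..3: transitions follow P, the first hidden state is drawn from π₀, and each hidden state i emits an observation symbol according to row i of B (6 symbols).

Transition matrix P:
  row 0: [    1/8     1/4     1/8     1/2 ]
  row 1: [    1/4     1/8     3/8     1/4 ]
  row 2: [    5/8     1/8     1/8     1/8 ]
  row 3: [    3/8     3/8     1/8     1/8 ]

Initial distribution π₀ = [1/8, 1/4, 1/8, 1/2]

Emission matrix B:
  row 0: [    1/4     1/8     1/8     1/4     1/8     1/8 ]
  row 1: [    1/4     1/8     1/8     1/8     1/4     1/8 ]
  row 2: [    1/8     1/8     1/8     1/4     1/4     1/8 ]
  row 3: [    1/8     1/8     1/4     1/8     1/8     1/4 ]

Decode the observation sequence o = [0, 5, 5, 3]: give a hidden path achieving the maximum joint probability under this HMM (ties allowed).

t=0: δ = [3.125e-02, 6.250e-02, 1.562e-02, 6.250e-02]  (obs o_0=0)
t=1: δ = [2.930e-03, 2.930e-03, 2.930e-03, 3.906e-03]  ψ = [3, 3, 1, 0]  (obs o_1=5)
t=2: δ = [2.289e-04, 1.831e-04, 1.373e-04, 3.662e-04]  ψ = [2, 3, 1, 0]  (obs o_2=5)
t=3: δ = [3.433e-05, 1.717e-05, 1.717e-05, 1.431e-05]  ψ = [3, 3, 1, 0]  (obs o_3=3)
backtrack: best end state = 0; path = [3, 0, 3, 0]

path = [3, 0, 3, 0]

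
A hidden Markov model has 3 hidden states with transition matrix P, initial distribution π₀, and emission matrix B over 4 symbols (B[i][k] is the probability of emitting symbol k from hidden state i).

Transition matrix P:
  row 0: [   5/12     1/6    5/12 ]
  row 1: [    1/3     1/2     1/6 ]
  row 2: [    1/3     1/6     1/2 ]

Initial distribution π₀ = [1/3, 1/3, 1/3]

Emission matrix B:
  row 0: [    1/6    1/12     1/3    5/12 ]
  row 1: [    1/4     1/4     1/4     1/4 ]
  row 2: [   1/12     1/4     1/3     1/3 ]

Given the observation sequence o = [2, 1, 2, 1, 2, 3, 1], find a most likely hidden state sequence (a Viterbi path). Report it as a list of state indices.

path = [2, 2, 2, 2, 2, 2, 2]

t=0: δ = [1.111e-01, 8.333e-02, 1.111e-01]  (obs o_0=2)
t=1: δ = [3.858e-03, 1.042e-02, 1.389e-02]  ψ = [0, 1, 2]  (obs o_1=1)
t=2: δ = [1.543e-03, 1.302e-03, 2.315e-03]  ψ = [2, 1, 2]  (obs o_2=2)
t=3: δ = [6.430e-05, 1.628e-04, 2.894e-04]  ψ = [2, 1, 2]  (obs o_3=1)
t=4: δ = [3.215e-05, 2.035e-05, 4.823e-05]  ψ = [2, 1, 2]  (obs o_4=2)
t=5: δ = [6.698e-06, 2.543e-06, 8.038e-06]  ψ = [2, 1, 2]  (obs o_5=3)
t=6: δ = [2.326e-07, 3.349e-07, 1.005e-06]  ψ = [0, 2, 2]  (obs o_6=1)
backtrack: best end state = 2; path = [2, 2, 2, 2, 2, 2, 2]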